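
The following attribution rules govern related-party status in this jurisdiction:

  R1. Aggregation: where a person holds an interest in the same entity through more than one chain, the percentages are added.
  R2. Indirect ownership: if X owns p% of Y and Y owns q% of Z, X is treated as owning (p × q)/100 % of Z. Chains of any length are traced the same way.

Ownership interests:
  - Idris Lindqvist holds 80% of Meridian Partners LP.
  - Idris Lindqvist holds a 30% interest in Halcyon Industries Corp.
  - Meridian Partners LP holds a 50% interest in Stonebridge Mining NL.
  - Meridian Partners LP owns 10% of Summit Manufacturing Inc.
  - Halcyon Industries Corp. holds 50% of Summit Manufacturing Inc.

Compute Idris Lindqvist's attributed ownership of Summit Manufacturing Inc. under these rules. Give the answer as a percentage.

23%

Chain via Meridian Partners LP (R2): 80% × 10% = 8% of Summit Manufacturing Inc.
Chain via Halcyon Industries Corp. (R2): 30% × 50% = 15% of Summit Manufacturing Inc.
Aggregating (R1): 8% + 15% = 23%.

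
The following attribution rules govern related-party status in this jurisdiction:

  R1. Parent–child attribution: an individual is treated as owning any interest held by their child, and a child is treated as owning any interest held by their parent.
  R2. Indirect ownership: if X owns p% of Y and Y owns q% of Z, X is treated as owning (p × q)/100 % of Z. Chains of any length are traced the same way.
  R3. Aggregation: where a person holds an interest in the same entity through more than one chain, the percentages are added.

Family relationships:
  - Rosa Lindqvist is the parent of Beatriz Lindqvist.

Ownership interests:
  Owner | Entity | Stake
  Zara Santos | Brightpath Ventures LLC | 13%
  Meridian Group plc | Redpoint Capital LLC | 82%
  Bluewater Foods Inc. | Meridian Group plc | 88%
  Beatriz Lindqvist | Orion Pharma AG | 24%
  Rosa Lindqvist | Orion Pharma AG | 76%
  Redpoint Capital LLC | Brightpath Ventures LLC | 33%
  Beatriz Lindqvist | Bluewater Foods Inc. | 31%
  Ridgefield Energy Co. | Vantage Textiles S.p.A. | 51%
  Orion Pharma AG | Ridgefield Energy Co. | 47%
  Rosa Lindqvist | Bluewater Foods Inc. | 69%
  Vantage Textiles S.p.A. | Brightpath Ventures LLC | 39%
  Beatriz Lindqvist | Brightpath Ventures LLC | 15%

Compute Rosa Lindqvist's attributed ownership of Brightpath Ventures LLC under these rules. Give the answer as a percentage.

48.1611%

By parent–child attribution (R1), Rosa Lindqvist is treated as also owning Beatriz Lindqvist's interest in Orion Pharma AG, giving 76% + 24% = 100%.
By parent–child attribution (R1), Rosa Lindqvist is treated as also owning Beatriz Lindqvist's interest in Bluewater Foods Inc, giving 69% + 31% = 100%.
By parent–child attribution (R1), Rosa Lindqvist is treated as owning Beatriz Lindqvist's 15% interest in Brightpath Ventures LLC.
Chain via Orion Pharma AG → Ridgefield Energy Co. → Vantage Textiles S.p.A. (R2): 100% × 47% × 51% × 39% = 9.3483% of Brightpath Ventures LLC.
Chain via Bluewater Foods Inc. → Meridian Group plc → Redpoint Capital LLC (R2): 100% × 88% × 82% × 33% = 23.8128% of Brightpath Ventures LLC.
Direct interest in Brightpath Ventures LLC: 15%.
Aggregating (R3): 9.3483% + 23.8128% + 15% = 48.1611%.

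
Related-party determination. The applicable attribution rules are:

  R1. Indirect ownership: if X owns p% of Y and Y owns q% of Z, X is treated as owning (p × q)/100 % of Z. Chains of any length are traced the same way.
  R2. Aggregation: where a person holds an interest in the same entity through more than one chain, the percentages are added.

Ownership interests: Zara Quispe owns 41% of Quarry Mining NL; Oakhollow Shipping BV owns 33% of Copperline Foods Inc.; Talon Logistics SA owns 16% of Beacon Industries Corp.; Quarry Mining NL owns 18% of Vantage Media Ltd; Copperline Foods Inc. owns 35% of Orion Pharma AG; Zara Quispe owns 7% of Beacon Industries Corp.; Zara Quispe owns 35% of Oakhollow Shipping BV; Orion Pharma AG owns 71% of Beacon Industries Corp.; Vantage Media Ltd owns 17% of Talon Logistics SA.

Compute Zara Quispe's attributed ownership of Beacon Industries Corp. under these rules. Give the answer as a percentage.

10.070911%

Chain via Quarry Mining NL → Vantage Media Ltd → Talon Logistics SA (R1): 41% × 18% × 17% × 16% = 0.200736% of Beacon Industries Corp.
Chain via Oakhollow Shipping BV → Copperline Foods Inc. → Orion Pharma AG (R1): 35% × 33% × 35% × 71% = 2.870175% of Beacon Industries Corp.
Direct interest in Beacon Industries Corp: 7%.
Aggregating (R2): 0.200736% + 2.870175% + 7% = 10.070911%.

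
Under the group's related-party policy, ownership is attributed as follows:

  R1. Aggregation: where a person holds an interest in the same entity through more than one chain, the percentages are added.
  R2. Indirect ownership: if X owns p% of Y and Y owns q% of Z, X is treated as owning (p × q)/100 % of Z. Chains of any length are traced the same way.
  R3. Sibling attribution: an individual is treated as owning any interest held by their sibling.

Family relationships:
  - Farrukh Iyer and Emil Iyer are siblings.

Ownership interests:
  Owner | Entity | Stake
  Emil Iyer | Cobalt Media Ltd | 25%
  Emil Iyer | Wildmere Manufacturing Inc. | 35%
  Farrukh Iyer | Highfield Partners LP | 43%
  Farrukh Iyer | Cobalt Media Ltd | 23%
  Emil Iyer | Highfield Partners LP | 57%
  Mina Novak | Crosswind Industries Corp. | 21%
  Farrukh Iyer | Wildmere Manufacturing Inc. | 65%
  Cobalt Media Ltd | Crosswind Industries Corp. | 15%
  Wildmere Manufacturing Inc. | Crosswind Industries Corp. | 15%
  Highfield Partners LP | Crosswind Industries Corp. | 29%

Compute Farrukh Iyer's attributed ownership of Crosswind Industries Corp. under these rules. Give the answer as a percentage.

51.2%

By sibling attribution (R3), Farrukh Iyer is treated as also owning Emil Iyer's interest in Cobalt Media Ltd, giving 23% + 25% = 48%.
By sibling attribution (R3), Farrukh Iyer is treated as also owning Emil Iyer's interest in Wildmere Manufacturing Inc, giving 65% + 35% = 100%.
By sibling attribution (R3), Farrukh Iyer is treated as also owning Emil Iyer's interest in Highfield Partners LP, giving 43% + 57% = 100%.
Chain via Cobalt Media Ltd (R2): 48% × 15% = 7.2% of Crosswind Industries Corp.
Chain via Wildmere Manufacturing Inc. (R2): 100% × 15% = 15% of Crosswind Industries Corp.
Chain via Highfield Partners LP (R2): 100% × 29% = 29% of Crosswind Industries Corp.
Aggregating (R1): 7.2% + 15% + 29% = 51.2%.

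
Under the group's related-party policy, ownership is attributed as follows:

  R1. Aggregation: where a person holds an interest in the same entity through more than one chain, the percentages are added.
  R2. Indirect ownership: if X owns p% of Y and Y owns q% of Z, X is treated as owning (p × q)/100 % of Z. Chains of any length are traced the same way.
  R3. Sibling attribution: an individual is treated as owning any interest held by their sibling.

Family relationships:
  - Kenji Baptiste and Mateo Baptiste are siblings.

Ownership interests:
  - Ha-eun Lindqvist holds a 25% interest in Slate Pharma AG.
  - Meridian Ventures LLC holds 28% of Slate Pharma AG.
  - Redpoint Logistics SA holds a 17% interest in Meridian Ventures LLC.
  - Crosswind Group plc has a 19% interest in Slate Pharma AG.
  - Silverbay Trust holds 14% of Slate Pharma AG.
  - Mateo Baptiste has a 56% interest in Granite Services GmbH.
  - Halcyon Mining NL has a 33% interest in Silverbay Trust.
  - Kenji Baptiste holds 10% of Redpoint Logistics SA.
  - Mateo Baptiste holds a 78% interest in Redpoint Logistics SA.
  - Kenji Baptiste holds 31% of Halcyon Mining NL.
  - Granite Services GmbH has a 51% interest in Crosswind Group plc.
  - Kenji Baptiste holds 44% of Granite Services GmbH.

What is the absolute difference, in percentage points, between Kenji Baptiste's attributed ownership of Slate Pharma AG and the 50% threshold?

By sibling attribution (R3), Kenji Baptiste is treated as also owning Mateo Baptiste's interest in Granite Services GmbH, giving 44% + 56% = 100%.
By sibling attribution (R3), Kenji Baptiste is treated as also owning Mateo Baptiste's interest in Redpoint Logistics SA, giving 10% + 78% = 88%.
Chain via Granite Services GmbH → Crosswind Group plc (R2): 100% × 51% × 19% = 9.69% of Slate Pharma AG.
Chain via Redpoint Logistics SA → Meridian Ventures LLC (R2): 88% × 17% × 28% = 4.1888% of Slate Pharma AG.
Chain via Halcyon Mining NL → Silverbay Trust (R2): 31% × 33% × 14% = 1.4322% of Slate Pharma AG.
Aggregating (R1): 9.69% + 4.1888% + 1.4322% = 15.311%.
15.311% falls short of the 50% threshold by 34.689 percentage points.

34.689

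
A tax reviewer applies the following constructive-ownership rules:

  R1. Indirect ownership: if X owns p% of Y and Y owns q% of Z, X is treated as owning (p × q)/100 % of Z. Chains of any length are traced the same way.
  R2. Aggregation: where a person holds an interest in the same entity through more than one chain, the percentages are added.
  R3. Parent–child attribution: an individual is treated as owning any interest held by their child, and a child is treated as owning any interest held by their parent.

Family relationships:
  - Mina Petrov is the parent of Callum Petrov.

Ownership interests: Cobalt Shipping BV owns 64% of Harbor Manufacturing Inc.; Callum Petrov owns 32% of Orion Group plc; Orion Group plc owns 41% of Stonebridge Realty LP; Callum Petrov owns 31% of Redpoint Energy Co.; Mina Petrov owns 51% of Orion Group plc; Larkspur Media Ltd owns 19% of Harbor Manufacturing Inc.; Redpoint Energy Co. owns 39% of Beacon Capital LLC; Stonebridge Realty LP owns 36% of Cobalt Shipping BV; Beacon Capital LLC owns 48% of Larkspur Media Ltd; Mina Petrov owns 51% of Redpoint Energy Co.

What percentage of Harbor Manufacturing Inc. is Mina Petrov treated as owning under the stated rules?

10.757088%

By parent–child attribution (R3), Mina Petrov is treated as also owning Callum Petrov's interest in Redpoint Energy Co, giving 51% + 31% = 82%.
By parent–child attribution (R3), Mina Petrov is treated as also owning Callum Petrov's interest in Orion Group plc, giving 51% + 32% = 83%.
Chain via Redpoint Energy Co. → Beacon Capital LLC → Larkspur Media Ltd (R1): 82% × 39% × 48% × 19% = 2.916576% of Harbor Manufacturing Inc.
Chain via Orion Group plc → Stonebridge Realty LP → Cobalt Shipping BV (R1): 83% × 41% × 36% × 64% = 7.840512% of Harbor Manufacturing Inc.
Aggregating (R2): 2.916576% + 7.840512% = 10.757088%.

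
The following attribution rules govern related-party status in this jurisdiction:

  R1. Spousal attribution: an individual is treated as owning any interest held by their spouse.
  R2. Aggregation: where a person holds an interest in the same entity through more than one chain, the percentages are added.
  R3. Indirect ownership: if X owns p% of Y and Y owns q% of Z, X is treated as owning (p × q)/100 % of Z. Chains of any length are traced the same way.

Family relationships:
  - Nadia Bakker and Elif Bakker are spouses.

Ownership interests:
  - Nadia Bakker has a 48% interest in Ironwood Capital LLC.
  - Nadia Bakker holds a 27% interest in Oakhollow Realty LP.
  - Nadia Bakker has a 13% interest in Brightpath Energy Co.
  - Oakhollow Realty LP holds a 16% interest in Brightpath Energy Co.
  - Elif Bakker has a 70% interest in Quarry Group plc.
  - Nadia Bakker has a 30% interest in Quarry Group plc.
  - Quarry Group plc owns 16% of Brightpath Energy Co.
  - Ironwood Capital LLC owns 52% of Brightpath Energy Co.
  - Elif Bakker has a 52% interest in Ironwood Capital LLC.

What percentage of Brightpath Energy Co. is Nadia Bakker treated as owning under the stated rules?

By spousal attribution (R1), Nadia Bakker is treated as also owning Elif Bakker's interest in Ironwood Capital LLC, giving 48% + 52% = 100%.
By spousal attribution (R1), Nadia Bakker is treated as also owning Elif Bakker's interest in Quarry Group plc, giving 30% + 70% = 100%.
Chain via Ironwood Capital LLC (R3): 100% × 52% = 52% of Brightpath Energy Co.
Chain via Oakhollow Realty LP (R3): 27% × 16% = 4.32% of Brightpath Energy Co.
Chain via Quarry Group plc (R3): 100% × 16% = 16% of Brightpath Energy Co.
Direct interest in Brightpath Energy Co: 13%.
Aggregating (R2): 52% + 4.32% + 16% + 13% = 85.32%.

85.32%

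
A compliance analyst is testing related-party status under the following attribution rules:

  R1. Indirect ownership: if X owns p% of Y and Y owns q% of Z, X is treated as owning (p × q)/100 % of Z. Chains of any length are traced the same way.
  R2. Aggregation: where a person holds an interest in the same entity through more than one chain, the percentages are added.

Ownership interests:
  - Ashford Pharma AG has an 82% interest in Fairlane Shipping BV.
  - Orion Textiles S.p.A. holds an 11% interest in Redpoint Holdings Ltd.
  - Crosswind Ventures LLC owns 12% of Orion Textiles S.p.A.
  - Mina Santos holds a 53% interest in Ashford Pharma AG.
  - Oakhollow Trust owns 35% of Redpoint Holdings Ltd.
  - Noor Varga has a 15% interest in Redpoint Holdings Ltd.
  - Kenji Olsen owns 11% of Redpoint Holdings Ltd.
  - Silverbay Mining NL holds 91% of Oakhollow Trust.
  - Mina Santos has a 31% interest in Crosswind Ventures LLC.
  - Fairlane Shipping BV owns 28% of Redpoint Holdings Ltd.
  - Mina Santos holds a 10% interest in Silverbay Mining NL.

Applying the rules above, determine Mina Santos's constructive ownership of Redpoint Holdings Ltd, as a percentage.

15.763%

Chain via Silverbay Mining NL → Oakhollow Trust (R1): 10% × 91% × 35% = 3.185% of Redpoint Holdings Ltd.
Chain via Ashford Pharma AG → Fairlane Shipping BV (R1): 53% × 82% × 28% = 12.1688% of Redpoint Holdings Ltd.
Chain via Crosswind Ventures LLC → Orion Textiles S.p.A. (R1): 31% × 12% × 11% = 0.4092% of Redpoint Holdings Ltd.
Aggregating (R2): 3.185% + 12.1688% + 0.4092% = 15.763%.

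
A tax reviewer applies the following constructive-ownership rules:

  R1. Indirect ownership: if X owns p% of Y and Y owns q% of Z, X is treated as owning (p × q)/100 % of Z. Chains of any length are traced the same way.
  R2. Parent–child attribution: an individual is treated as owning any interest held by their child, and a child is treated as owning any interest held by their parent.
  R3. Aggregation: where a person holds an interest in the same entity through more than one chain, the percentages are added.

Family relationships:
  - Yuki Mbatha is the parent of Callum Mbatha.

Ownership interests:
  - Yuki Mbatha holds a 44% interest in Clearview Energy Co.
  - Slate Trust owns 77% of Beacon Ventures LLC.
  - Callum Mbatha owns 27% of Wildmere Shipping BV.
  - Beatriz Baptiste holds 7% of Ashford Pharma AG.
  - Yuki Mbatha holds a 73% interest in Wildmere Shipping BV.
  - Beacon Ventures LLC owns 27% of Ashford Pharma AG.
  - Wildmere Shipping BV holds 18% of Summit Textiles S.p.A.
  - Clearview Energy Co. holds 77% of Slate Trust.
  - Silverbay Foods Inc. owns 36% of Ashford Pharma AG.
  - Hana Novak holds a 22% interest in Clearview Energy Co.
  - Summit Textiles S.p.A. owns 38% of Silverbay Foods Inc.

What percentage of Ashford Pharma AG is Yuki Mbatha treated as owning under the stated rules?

9.506052%

By parent–child attribution (R2), Yuki Mbatha is treated as also owning Callum Mbatha's interest in Wildmere Shipping BV, giving 73% + 27% = 100%.
Chain via Clearview Energy Co. → Slate Trust → Beacon Ventures LLC (R1): 44% × 77% × 77% × 27% = 7.043652% of Ashford Pharma AG.
Chain via Wildmere Shipping BV → Summit Textiles S.p.A. → Silverbay Foods Inc. (R1): 100% × 18% × 38% × 36% = 2.4624% of Ashford Pharma AG.
Aggregating (R3): 7.043652% + 2.4624% = 9.506052%.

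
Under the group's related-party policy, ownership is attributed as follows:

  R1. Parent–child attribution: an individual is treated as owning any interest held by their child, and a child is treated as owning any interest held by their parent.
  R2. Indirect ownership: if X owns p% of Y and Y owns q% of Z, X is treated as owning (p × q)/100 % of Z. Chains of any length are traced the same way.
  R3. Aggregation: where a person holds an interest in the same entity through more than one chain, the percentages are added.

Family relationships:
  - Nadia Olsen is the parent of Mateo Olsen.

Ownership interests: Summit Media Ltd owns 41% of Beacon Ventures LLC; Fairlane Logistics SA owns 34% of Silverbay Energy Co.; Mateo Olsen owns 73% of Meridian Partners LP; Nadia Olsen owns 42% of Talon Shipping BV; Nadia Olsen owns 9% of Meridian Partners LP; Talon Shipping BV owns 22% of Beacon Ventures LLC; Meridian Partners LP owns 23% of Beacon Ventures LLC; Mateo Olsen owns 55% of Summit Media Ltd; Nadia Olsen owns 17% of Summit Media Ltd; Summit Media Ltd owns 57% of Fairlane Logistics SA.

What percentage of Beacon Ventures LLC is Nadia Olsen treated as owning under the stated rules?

57.62%

By parent–child attribution (R1), Nadia Olsen is treated as also owning Mateo Olsen's interest in Summit Media Ltd, giving 17% + 55% = 72%.
By parent–child attribution (R1), Nadia Olsen is treated as also owning Mateo Olsen's interest in Meridian Partners LP, giving 9% + 73% = 82%.
Chain via Summit Media Ltd (R2): 72% × 41% = 29.52% of Beacon Ventures LLC.
Chain via Talon Shipping BV (R2): 42% × 22% = 9.24% of Beacon Ventures LLC.
Chain via Meridian Partners LP (R2): 82% × 23% = 18.86% of Beacon Ventures LLC.
Aggregating (R3): 29.52% + 9.24% + 18.86% = 57.62%.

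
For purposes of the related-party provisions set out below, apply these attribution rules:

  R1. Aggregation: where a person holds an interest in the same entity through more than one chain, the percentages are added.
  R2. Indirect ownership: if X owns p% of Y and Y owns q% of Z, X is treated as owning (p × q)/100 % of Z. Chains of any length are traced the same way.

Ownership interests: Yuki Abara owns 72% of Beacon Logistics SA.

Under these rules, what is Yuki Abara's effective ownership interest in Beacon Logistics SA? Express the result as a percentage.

72%

Direct interest in Beacon Logistics SA: 72%.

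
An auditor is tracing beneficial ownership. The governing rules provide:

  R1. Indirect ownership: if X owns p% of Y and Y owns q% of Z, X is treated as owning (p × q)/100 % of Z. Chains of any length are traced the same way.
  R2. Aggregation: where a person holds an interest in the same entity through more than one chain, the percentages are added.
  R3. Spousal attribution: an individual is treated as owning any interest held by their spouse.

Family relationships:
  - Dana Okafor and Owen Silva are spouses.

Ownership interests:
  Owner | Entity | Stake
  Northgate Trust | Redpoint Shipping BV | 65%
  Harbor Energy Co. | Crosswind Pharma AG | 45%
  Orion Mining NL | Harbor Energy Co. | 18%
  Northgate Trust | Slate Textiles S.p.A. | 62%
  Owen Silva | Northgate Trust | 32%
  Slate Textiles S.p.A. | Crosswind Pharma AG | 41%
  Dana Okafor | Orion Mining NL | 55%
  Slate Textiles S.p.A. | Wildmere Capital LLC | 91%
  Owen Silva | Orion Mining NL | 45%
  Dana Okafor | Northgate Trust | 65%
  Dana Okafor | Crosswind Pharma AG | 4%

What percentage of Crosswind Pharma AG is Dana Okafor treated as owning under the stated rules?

By spousal attribution (R3), Dana Okafor is treated as also owning Owen Silva's interest in Northgate Trust, giving 65% + 32% = 97%.
By spousal attribution (R3), Dana Okafor is treated as also owning Owen Silva's interest in Orion Mining NL, giving 55% + 45% = 100%.
Chain via Northgate Trust → Slate Textiles S.p.A. (R1): 97% × 62% × 41% = 24.6574% of Crosswind Pharma AG.
Chain via Orion Mining NL → Harbor Energy Co. (R1): 100% × 18% × 45% = 8.1% of Crosswind Pharma AG.
Direct interest in Crosswind Pharma AG: 4%.
Aggregating (R2): 24.6574% + 8.1% + 4% = 36.7574%.

36.7574%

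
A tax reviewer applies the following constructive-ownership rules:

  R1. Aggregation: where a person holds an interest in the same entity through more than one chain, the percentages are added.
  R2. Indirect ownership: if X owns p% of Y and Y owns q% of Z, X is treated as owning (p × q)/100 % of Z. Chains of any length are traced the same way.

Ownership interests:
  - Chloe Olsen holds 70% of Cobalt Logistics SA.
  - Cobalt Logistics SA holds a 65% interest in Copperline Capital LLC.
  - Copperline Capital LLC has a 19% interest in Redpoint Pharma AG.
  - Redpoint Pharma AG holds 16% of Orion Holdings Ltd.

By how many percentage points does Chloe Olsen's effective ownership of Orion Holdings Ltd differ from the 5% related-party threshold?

Chain via Cobalt Logistics SA → Copperline Capital LLC → Redpoint Pharma AG (R2): 70% × 65% × 19% × 16% = 1.3832% of Orion Holdings Ltd.
1.3832% falls short of the 5% threshold by 3.6168 percentage points.

3.6168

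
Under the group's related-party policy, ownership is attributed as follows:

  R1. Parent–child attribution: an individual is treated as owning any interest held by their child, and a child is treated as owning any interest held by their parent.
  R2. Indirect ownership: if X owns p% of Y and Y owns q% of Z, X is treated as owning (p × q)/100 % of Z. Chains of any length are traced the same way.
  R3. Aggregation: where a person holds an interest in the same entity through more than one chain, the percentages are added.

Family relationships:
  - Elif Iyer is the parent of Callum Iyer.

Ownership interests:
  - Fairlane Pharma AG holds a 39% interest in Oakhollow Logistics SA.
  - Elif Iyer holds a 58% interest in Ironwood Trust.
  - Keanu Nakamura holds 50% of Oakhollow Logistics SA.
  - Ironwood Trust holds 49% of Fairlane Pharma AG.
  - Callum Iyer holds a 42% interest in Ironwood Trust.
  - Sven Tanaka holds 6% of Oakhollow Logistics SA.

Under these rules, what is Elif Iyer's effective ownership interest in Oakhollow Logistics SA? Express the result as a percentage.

19.11%

By parent–child attribution (R1), Elif Iyer is treated as also owning Callum Iyer's interest in Ironwood Trust, giving 58% + 42% = 100%.
Chain via Ironwood Trust → Fairlane Pharma AG (R2): 100% × 49% × 39% = 19.11% of Oakhollow Logistics SA.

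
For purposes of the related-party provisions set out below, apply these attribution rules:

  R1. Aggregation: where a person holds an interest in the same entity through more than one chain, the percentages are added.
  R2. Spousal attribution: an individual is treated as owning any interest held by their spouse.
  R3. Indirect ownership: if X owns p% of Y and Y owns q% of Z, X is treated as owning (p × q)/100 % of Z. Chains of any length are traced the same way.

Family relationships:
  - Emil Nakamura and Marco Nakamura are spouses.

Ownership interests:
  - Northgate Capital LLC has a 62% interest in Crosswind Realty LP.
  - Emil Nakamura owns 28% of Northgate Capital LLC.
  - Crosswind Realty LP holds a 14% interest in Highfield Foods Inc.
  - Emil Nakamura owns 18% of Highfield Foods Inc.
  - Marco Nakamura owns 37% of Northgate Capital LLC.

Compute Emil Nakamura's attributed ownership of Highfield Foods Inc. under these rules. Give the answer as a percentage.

By spousal attribution (R2), Emil Nakamura is treated as also owning Marco Nakamura's interest in Northgate Capital LLC, giving 28% + 37% = 65%.
Chain via Northgate Capital LLC → Crosswind Realty LP (R3): 65% × 62% × 14% = 5.642% of Highfield Foods Inc.
Direct interest in Highfield Foods Inc: 18%.
Aggregating (R1): 5.642% + 18% = 23.642%.

23.642%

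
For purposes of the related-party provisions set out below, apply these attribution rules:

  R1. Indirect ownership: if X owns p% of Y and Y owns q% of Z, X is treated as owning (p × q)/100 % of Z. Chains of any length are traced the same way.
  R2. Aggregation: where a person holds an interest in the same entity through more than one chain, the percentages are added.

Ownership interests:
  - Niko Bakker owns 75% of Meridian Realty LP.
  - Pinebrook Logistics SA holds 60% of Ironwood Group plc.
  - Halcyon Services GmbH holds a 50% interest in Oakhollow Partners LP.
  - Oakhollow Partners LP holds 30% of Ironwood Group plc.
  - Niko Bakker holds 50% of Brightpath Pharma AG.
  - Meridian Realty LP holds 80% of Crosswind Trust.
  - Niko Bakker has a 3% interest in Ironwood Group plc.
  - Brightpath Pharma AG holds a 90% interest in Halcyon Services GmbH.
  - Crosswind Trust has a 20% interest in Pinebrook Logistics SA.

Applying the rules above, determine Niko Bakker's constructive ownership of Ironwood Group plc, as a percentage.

16.95%

Chain via Brightpath Pharma AG → Halcyon Services GmbH → Oakhollow Partners LP (R1): 50% × 90% × 50% × 30% = 6.75% of Ironwood Group plc.
Chain via Meridian Realty LP → Crosswind Trust → Pinebrook Logistics SA (R1): 75% × 80% × 20% × 60% = 7.2% of Ironwood Group plc.
Direct interest in Ironwood Group plc: 3%.
Aggregating (R2): 6.75% + 7.2% + 3% = 16.95%.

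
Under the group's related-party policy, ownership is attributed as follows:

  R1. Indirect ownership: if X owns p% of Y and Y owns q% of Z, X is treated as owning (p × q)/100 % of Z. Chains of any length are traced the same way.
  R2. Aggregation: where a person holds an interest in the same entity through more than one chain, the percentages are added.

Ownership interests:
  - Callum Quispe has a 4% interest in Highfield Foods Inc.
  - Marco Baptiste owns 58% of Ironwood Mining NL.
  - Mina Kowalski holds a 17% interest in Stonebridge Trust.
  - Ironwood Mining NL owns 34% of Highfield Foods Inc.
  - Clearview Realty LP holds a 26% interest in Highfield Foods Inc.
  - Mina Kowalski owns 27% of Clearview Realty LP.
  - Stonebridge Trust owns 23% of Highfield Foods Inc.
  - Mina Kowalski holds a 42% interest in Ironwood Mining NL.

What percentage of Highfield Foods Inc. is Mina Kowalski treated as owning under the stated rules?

25.21%

Chain via Stonebridge Trust (R1): 17% × 23% = 3.91% of Highfield Foods Inc.
Chain via Clearview Realty LP (R1): 27% × 26% = 7.02% of Highfield Foods Inc.
Chain via Ironwood Mining NL (R1): 42% × 34% = 14.28% of Highfield Foods Inc.
Aggregating (R2): 3.91% + 7.02% + 14.28% = 25.21%.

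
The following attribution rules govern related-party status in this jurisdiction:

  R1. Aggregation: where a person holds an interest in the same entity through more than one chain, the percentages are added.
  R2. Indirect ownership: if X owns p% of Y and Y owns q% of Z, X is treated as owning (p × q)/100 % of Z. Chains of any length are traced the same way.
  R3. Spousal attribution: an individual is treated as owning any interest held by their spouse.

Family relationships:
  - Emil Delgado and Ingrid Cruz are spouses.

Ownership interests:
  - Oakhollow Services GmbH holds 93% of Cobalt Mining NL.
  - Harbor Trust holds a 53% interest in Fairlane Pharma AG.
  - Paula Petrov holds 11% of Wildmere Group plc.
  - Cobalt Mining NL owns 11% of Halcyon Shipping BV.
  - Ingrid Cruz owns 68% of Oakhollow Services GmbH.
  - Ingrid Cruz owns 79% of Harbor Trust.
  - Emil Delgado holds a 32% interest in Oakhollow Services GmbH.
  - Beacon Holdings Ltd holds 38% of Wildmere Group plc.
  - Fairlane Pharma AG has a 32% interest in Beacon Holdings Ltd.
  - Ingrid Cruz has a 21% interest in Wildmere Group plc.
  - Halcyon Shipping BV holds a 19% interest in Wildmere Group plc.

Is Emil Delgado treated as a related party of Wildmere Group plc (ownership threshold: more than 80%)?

By spousal attribution (R3), Emil Delgado is treated as also owning Ingrid Cruz's interest in Oakhollow Services GmbH, giving 32% + 68% = 100%.
By spousal attribution (R3), Emil Delgado is treated as owning Ingrid Cruz's 79% interest in Harbor Trust.
By spousal attribution (R3), Emil Delgado is treated as owning Ingrid Cruz's 21% interest in Wildmere Group plc.
Chain via Oakhollow Services GmbH → Cobalt Mining NL → Halcyon Shipping BV (R2): 100% × 93% × 11% × 19% = 1.9437% of Wildmere Group plc.
Chain via Harbor Trust → Fairlane Pharma AG → Beacon Holdings Ltd (R2): 79% × 53% × 32% × 38% = 5.091392% of Wildmere Group plc.
Direct interest in Wildmere Group plc: 21%.
Aggregating (R1): 1.9437% + 5.091392% + 21% = 28.035092%.
28.035092% does not exceed the 80% threshold, so Emil is not a related party to Wildmere Group plc.

No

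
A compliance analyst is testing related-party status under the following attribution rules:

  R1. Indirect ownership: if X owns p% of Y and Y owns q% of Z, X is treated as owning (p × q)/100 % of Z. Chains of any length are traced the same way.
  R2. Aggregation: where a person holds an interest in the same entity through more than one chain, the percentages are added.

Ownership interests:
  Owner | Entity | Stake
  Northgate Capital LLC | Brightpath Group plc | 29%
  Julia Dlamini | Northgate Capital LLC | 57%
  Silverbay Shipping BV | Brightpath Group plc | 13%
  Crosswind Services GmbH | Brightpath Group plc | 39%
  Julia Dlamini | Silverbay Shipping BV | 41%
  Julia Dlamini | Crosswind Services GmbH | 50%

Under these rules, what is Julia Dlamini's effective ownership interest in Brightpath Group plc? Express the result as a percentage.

41.36%

Chain via Northgate Capital LLC (R1): 57% × 29% = 16.53% of Brightpath Group plc.
Chain via Silverbay Shipping BV (R1): 41% × 13% = 5.33% of Brightpath Group plc.
Chain via Crosswind Services GmbH (R1): 50% × 39% = 19.5% of Brightpath Group plc.
Aggregating (R2): 16.53% + 5.33% + 19.5% = 41.36%.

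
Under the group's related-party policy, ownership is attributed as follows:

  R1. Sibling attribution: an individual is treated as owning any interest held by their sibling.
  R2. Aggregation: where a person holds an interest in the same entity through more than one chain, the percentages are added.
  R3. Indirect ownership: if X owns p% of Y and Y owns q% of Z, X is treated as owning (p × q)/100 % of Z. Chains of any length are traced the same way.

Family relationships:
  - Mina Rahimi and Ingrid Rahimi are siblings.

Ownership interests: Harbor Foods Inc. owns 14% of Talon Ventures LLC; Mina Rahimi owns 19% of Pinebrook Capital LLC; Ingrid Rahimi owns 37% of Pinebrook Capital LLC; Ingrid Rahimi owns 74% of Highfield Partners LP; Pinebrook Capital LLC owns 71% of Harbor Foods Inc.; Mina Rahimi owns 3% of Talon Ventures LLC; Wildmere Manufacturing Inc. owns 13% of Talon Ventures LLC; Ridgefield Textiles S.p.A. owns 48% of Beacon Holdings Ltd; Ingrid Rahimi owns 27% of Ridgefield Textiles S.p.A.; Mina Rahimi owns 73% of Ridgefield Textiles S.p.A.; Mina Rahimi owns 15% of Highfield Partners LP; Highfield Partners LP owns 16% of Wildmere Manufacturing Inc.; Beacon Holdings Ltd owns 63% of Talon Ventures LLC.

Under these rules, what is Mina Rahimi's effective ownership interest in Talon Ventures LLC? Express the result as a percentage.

By sibling attribution (R1), Mina Rahimi is treated as also owning Ingrid Rahimi's interest in Highfield Partners LP, giving 15% + 74% = 89%.
By sibling attribution (R1), Mina Rahimi is treated as also owning Ingrid Rahimi's interest in Ridgefield Textiles S.p.A, giving 73% + 27% = 100%.
By sibling attribution (R1), Mina Rahimi is treated as also owning Ingrid Rahimi's interest in Pinebrook Capital LLC, giving 19% + 37% = 56%.
Chain via Highfield Partners LP → Wildmere Manufacturing Inc. (R3): 89% × 16% × 13% = 1.8512% of Talon Ventures LLC.
Chain via Ridgefield Textiles S.p.A. → Beacon Holdings Ltd (R3): 100% × 48% × 63% = 30.24% of Talon Ventures LLC.
Chain via Pinebrook Capital LLC → Harbor Foods Inc. (R3): 56% × 71% × 14% = 5.5664% of Talon Ventures LLC.
Direct interest in Talon Ventures LLC: 3%.
Aggregating (R2): 1.8512% + 30.24% + 5.5664% + 3% = 40.6576%.

40.6576%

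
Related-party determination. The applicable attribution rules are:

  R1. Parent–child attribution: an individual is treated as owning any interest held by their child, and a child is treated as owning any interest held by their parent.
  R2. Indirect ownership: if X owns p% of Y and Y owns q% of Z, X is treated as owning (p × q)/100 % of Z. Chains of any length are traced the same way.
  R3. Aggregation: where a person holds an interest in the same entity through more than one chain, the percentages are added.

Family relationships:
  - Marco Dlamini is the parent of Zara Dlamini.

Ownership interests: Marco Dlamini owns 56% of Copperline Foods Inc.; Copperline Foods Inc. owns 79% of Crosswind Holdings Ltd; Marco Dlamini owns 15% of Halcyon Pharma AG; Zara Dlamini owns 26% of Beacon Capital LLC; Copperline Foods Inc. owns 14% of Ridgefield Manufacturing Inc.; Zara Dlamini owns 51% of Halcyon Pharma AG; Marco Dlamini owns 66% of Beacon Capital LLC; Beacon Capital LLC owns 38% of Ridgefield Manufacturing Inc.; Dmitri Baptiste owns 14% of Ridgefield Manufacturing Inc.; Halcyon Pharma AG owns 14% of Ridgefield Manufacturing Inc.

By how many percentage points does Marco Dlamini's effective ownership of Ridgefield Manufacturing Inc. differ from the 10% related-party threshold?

By parent–child attribution (R1), Marco Dlamini is treated as also owning Zara Dlamini's interest in Halcyon Pharma AG, giving 15% + 51% = 66%.
By parent–child attribution (R1), Marco Dlamini is treated as also owning Zara Dlamini's interest in Beacon Capital LLC, giving 66% + 26% = 92%.
Chain via Halcyon Pharma AG (R2): 66% × 14% = 9.24% of Ridgefield Manufacturing Inc.
Chain via Copperline Foods Inc. (R2): 56% × 14% = 7.84% of Ridgefield Manufacturing Inc.
Chain via Beacon Capital LLC (R2): 92% × 38% = 34.96% of Ridgefield Manufacturing Inc.
Aggregating (R3): 9.24% + 7.84% + 34.96% = 52.04%.
52.04% exceeds the 10% threshold by 42.04 percentage points.

42.04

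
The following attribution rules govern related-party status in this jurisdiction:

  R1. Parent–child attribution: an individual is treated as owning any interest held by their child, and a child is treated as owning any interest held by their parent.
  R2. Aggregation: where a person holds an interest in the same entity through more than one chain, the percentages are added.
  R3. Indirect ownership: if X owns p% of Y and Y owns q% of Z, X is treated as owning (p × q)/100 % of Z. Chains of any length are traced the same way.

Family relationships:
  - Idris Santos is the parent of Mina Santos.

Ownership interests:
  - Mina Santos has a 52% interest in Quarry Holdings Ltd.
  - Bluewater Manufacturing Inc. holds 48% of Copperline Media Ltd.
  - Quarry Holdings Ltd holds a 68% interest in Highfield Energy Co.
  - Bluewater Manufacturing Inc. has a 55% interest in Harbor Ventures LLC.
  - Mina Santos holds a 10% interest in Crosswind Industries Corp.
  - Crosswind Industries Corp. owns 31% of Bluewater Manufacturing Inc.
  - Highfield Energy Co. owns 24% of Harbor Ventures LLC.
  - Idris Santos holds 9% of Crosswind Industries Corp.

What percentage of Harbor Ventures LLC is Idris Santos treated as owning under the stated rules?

11.7259%

By parent–child attribution (R1), Idris Santos is treated as also owning Mina Santos's interest in Crosswind Industries Corp, giving 9% + 10% = 19%.
By parent–child attribution (R1), Idris Santos is treated as owning Mina Santos's 52% interest in Quarry Holdings Ltd.
Chain via Crosswind Industries Corp. → Bluewater Manufacturing Inc. (R3): 19% × 31% × 55% = 3.2395% of Harbor Ventures LLC.
Chain via Quarry Holdings Ltd → Highfield Energy Co. (R3): 52% × 68% × 24% = 8.4864% of Harbor Ventures LLC.
Aggregating (R2): 3.2395% + 8.4864% = 11.7259%.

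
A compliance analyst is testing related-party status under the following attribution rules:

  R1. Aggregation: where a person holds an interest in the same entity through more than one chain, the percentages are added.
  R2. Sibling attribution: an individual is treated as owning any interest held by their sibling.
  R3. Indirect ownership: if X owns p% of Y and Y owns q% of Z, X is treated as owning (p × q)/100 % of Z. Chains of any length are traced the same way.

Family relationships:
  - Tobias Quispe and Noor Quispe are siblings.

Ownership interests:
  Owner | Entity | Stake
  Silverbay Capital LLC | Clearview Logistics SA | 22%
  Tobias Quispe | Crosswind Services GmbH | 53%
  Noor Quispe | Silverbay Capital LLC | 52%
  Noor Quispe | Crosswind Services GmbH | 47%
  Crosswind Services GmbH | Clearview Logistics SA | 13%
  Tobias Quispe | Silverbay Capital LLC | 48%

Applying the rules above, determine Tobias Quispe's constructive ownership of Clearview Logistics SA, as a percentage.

By sibling attribution (R2), Tobias Quispe is treated as also owning Noor Quispe's interest in Crosswind Services GmbH, giving 53% + 47% = 100%.
By sibling attribution (R2), Tobias Quispe is treated as also owning Noor Quispe's interest in Silverbay Capital LLC, giving 48% + 52% = 100%.
Chain via Crosswind Services GmbH (R3): 100% × 13% = 13% of Clearview Logistics SA.
Chain via Silverbay Capital LLC (R3): 100% × 22% = 22% of Clearview Logistics SA.
Aggregating (R1): 13% + 22% = 35%.

35%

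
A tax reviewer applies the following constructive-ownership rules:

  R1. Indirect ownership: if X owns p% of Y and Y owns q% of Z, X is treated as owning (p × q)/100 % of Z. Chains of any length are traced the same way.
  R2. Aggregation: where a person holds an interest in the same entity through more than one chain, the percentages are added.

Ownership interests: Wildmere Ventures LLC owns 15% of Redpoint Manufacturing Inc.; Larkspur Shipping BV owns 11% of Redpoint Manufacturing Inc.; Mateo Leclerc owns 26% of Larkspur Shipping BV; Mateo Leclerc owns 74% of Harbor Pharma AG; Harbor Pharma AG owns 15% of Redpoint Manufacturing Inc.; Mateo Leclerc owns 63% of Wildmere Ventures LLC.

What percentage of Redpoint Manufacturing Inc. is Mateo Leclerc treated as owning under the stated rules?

Chain via Harbor Pharma AG (R1): 74% × 15% = 11.1% of Redpoint Manufacturing Inc.
Chain via Wildmere Ventures LLC (R1): 63% × 15% = 9.45% of Redpoint Manufacturing Inc.
Chain via Larkspur Shipping BV (R1): 26% × 11% = 2.86% of Redpoint Manufacturing Inc.
Aggregating (R2): 11.1% + 9.45% + 2.86% = 23.41%.

23.41%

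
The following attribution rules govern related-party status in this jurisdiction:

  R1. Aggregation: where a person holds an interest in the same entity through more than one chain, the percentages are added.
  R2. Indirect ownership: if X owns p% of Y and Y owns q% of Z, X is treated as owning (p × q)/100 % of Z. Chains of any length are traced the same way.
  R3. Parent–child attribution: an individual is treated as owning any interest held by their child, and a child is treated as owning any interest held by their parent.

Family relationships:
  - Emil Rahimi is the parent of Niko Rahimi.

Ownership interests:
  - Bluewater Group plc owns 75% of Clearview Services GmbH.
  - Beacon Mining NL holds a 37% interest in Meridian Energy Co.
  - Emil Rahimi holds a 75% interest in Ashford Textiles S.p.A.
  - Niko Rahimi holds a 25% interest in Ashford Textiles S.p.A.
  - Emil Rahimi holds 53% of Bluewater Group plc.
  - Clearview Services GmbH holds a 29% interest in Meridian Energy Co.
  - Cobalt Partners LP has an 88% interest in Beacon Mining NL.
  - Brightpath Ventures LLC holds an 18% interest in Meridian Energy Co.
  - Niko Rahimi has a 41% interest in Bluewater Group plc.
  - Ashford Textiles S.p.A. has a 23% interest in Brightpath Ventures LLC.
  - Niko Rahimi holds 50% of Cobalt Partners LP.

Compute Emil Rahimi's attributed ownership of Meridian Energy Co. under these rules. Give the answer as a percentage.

40.865%

By parent–child attribution (R3), Emil Rahimi is treated as also owning Niko Rahimi's interest in Bluewater Group plc, giving 53% + 41% = 94%.
By parent–child attribution (R3), Emil Rahimi is treated as also owning Niko Rahimi's interest in Ashford Textiles S.p.A, giving 75% + 25% = 100%.
By parent–child attribution (R3), Emil Rahimi is treated as owning Niko Rahimi's 50% interest in Cobalt Partners LP.
Chain via Bluewater Group plc → Clearview Services GmbH (R2): 94% × 75% × 29% = 20.445% of Meridian Energy Co.
Chain via Ashford Textiles S.p.A. → Brightpath Ventures LLC (R2): 100% × 23% × 18% = 4.14% of Meridian Energy Co.
Chain via Cobalt Partners LP → Beacon Mining NL (R2): 50% × 88% × 37% = 16.28% of Meridian Energy Co.
Aggregating (R1): 20.445% + 4.14% + 16.28% = 40.865%.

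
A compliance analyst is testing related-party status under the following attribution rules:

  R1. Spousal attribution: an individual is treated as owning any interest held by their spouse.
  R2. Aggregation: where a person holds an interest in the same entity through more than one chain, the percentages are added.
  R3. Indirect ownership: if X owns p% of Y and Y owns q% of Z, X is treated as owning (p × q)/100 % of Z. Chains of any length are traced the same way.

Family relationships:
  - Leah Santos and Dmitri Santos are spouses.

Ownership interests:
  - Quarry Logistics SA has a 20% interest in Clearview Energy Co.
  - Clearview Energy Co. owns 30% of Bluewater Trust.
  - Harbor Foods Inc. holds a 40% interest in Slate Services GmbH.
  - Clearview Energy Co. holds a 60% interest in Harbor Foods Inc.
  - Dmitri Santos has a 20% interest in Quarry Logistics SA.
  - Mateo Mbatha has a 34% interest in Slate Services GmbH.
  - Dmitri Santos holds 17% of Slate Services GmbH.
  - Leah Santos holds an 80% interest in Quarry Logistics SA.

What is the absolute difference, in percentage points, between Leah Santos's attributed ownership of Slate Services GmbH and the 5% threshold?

16.8

By spousal attribution (R1), Leah Santos is treated as also owning Dmitri Santos's interest in Quarry Logistics SA, giving 80% + 20% = 100%.
By spousal attribution (R1), Leah Santos is treated as owning Dmitri Santos's 17% interest in Slate Services GmbH.
Chain via Quarry Logistics SA → Clearview Energy Co. → Harbor Foods Inc. (R3): 100% × 20% × 60% × 40% = 4.8% of Slate Services GmbH.
Direct interest in Slate Services GmbH: 17%.
Aggregating (R2): 4.8% + 17% = 21.8%.
21.8% exceeds the 5% threshold by 16.8 percentage points.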